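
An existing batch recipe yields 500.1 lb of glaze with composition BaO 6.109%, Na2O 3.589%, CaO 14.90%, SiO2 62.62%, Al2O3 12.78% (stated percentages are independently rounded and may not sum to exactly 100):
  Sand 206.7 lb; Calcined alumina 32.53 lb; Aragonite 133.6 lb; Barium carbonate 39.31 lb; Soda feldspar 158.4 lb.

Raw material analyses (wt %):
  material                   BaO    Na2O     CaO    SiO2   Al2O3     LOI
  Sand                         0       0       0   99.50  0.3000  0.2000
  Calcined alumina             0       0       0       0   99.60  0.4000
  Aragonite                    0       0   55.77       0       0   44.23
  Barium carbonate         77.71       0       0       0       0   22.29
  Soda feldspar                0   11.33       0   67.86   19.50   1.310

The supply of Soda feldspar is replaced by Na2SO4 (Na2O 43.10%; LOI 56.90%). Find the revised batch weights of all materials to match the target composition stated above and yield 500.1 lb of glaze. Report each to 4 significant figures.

Revised batch per 500.1 lb glaze:
  Sand: 314.7 lb
  Calcined alumina: 63.22 lb
  Aragonite: 133.6 lb
  Barium carbonate: 39.31 lb
  Na2SO4: 41.64 lb
Total batch = 592.5 lb; LOI loss = 92.43 lb

In-progress results are rounded to four significant figures wherever printed. All internal work runs at full precision through the solve. Every reported number includes exactly one rounding — the derived quantities (ignition loss, glass mass, the five compositions, totals, yield) are carried using the weight values per 500.1 lb of glass in full precision as written in question or answer.
Target masses of each oxide per 500.1 lb glaze:
  BaO: 6.109% × 500.1 = 30.55 lb
  Na2O: 3.589% × 500.1 = 17.95 lb
  CaO: 14.90% × 500.1 = 74.51 lb
  SiO2: 62.62% × 500.1 = 313.2 lb
  Al2O3: 12.78% × 500.1 = 63.91 lb
Sums-versus-targets review applying the batch weights above, on the stated basis (summed amounts equal target values within answer rounding):
  BaO: 39.31·0.7771 = 30.55 lb (target 30.55 lb)
  Na2O: 41.64·0.4310 = 17.95 lb (target 17.95 lb)
  CaO: 133.6·0.5577 = 74.51 lb (target 74.51 lb)
  SiO2: 314.7·0.9950 = 313.1 lb (target 313.2 lb)
  Al2O3: 314.7·0.003000 + 63.22·0.9960 = 63.91 lb (target 63.91 lb)
The glass-mass cross-check: whole batch net of LOI = 500.0 lb (targets for the oxides total 500.1 lb; the stated basis being 500.1 lb — a pure rounding effect).
Whole-batch sum: Σ batch = 592.5 lb; loss to ignition Σ batch·LOI = 92.43 lb; as yield: glass ÷ batch → 84.40%.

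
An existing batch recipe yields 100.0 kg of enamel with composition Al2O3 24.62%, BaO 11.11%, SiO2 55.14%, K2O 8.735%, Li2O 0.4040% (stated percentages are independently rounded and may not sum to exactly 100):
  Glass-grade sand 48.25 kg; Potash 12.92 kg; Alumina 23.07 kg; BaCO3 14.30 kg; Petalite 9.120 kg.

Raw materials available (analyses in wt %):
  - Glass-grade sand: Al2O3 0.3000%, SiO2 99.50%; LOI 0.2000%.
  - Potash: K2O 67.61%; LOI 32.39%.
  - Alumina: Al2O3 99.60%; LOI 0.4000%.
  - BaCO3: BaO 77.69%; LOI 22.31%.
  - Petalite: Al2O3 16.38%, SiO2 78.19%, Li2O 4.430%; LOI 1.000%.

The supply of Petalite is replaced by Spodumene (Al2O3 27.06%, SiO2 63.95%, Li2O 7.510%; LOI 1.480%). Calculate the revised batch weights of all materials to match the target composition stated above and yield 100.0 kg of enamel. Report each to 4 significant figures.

The intermediate values are shown rounded off to 4 significant figures within the worked lines — every computation holds exact precision through the solve; exactly one rounding goes into every reported result — the derived quantities are computed from the weighed amounts on 100.0 kg of glass at full float precision (the five compositions, glass mass, LOI, yield, the totals) as quoted within question or answer.
Target masses of each oxide per 100.0 kg enamel:
  Al2O3: 24.62% × 100.0 = 24.62 kg
  BaO: 11.11% × 100.0 = 11.11 kg
  SiO2: 55.14% × 100.0 = 55.14 kg
  K2O: 8.735% × 100.0 = 8.735 kg
  Li2O: 0.4040% × 100.0 = 0.4040 kg
Balance tally, oxide-wise, using the reported weights, under the basis named above (sums match the target masses once rounding is allowed for):
  Al2O3: 51.96·0.003000 + 23.10·0.9960 + 5.379·0.2706 = 24.62 kg (target 24.62 kg)
  BaO: 14.30·0.7769 = 11.11 kg (target 11.11 kg)
  SiO2: 51.96·0.9950 + 5.379·0.6395 = 55.14 kg (target 55.14 kg)
  K2O: 12.92·0.6761 = 8.735 kg (target 8.735 kg)
  Li2O: 5.379·0.07510 = 0.4040 kg (target 0.4040 kg)
Glass mass check: total charge less LOI = 100.0 kg (the Σ of target masses is 100.0 kg; versus the stated basis of 100.0 kg — gaps are rounding artifacts).
Total batch = Σ batch = 107.7 kg; LOI removed, Σ of batch·LOI: 7.651 kg; yield, glass over the total, = 92.89%.

Revised batch per 100.0 kg enamel:
  Glass-grade sand: 51.96 kg
  Potash: 12.92 kg
  Alumina: 23.10 kg
  BaCO3: 14.30 kg
  Spodumene: 5.379 kg
Total batch = 107.7 kg; LOI loss = 7.651 kg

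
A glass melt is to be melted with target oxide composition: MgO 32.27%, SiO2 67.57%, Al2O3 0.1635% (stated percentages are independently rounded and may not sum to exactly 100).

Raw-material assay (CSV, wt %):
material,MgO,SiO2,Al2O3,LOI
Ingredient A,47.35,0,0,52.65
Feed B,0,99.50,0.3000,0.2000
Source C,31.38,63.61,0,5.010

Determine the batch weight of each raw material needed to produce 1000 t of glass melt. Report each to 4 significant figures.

Batch per 1000 t glass melt:
  Ingredient A: 542.5 t
  Feed B: 545.0 t
  Source C: 209.8 t
Total batch = 1297 t; LOI loss = 297.2 t; yield = 77.09%

The working math keeps exact precision at each step — the intermediate values are printed (rounded to four significant digits) in the working; a single rounding produces every reported figure; the derived quantities are carried using the weight values at 1000 t of glass at full float precision (ignition loss, net glass mass, the totals, yield, three oxide percentages), as they appear in the problem or answer text.
Target oxide masses per 1000 t glass melt:
  MgO: 32.27% × 1000 = 322.7 t
  SiO2: 67.57% × 1000 = 675.7 t
  Al2O3: 0.1635% × 1000 = 1.635 t
A balance pass over the oxides, per the reported batch figures, per the basis as stated (each sum matches its target mass modulo rounding of the values):
  MgO: 542.5·0.4735 + 209.8·0.3138 = 322.7 t (target 322.7 t)
  SiO2: 545.0·0.9950 + 209.8·0.6361 = 675.7 t (target 675.7 t)
  Al2O3: 545.0·0.003000 = 1.635 t (target 1.635 t)
Mass balance on the glass: net batch after ignition = 1000 t (the Σ of target masses is 1000 t; basis as stated: 1000 t — any gap is answer rounding).
Total batch = Σ batch = 1297 t; ignition loss, Σ(batch × LOI) = 297.2 t; as yield: glass ÷ batch → 77.09%.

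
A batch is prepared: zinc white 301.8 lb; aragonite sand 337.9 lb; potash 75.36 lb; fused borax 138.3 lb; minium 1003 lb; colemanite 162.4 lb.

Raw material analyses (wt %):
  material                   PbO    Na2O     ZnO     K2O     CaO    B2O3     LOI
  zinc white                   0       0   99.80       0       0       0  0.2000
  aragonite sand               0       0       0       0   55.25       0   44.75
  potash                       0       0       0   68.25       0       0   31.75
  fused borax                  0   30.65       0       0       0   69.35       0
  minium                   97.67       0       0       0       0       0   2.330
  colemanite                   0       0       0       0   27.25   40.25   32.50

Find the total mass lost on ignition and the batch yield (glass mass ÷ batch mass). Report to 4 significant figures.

LOI loss = 251.9 lb; glass = 1767 lb; yield = 87.52%

Intermediates are printed, rounded to 4 significant digits, within the worked lines; the working math keeps exact precision from start to finish; each reported number undergoes a single rounding; the derived quantities are rebuilt at full float precision (ignition loss, the totals, yield, the six compositions, net glass mass) starting from the weights per 1767 lb of glass, as written in either problem or answer.
Each material's LOI contribution:
  zinc white: 301.8 × 0.002000 = 0.6036 lb
  aragonite sand: 337.9 × 0.4475 = 151.2 lb
  potash: 75.36 × 0.3175 = 23.93 lb
  fused borax: 138.3 × 0 = 0 lb
  minium: 1003 × 0.02330 = 23.37 lb
  colemanite: 162.4 × 0.3250 = 52.78 lb
Total LOI = 251.9 lb
Glass = batch − LOI = 2019 − 251.9 = 1767 lb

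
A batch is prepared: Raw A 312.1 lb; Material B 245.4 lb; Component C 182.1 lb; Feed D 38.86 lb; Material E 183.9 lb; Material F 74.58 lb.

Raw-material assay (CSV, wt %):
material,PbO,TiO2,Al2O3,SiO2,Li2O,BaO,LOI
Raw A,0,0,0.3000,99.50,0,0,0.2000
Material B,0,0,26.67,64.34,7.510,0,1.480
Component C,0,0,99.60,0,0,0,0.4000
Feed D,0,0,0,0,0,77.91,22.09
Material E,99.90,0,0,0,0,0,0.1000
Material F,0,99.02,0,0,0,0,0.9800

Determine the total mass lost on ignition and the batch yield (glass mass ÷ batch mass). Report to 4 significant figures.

LOI loss = 14.48 lb; glass = 1022 lb; yield = 98.60%

Every computation keeps exact precision through the solve — mid-chain values are printed, with 4-significant-digit rounding, on the page — a single rounding completes each reported result. Derived quantities (the totals, six oxide percentages, the yield, ignition loss, net glass mass) are rebuilt at full float precision using the weight values on 1022 lb of glass as quoted within either problem or answer.
Material-by-material LOI:
  Raw A: 312.1 × 0.002000 = 0.6242 lb
  Material B: 245.4 × 0.01480 = 3.632 lb
  Component C: 182.1 × 0.004000 = 0.7284 lb
  Feed D: 38.86 × 0.2209 = 8.584 lb
  Material E: 183.9 × 0.001000 = 0.1839 lb
  Material F: 74.58 × 0.009800 = 0.7309 lb
Total LOI = 14.48 lb
Glass = batch − LOI = 1037 − 14.48 = 1022 lb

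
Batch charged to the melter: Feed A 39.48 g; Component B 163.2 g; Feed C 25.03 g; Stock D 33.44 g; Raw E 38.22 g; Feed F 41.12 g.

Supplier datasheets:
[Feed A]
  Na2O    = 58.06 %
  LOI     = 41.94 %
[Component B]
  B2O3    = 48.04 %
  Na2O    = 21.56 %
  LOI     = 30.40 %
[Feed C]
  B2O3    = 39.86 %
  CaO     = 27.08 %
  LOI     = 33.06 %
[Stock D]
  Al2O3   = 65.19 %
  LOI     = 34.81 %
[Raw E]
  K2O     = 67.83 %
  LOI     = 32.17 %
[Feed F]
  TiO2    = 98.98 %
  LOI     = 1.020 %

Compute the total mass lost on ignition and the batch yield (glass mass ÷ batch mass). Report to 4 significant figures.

Every computation holds exact precision from start to finish. Values along the way are shown, rounded to 4 significant figures, as written; every reported value is rounded a single time; the derived quantities are recomputed starting from the weights at 241.7 g of glass at exact precision (glass mass, totals, yield, the six compositions, LOI), as quoted within the problem or the answer.
Loss on ignition, line by line:
  Feed A: 39.48 × 0.4194 = 16.56 g
  Component B: 163.2 × 0.3040 = 49.61 g
  Feed C: 25.03 × 0.3306 = 8.275 g
  Stock D: 33.44 × 0.3481 = 11.64 g
  Raw E: 38.22 × 0.3217 = 12.30 g
  Feed F: 41.12 × 0.01020 = 0.4194 g
Total LOI = 98.80 g
Glass = batch − LOI = 340.5 − 98.80 = 241.7 g

LOI loss = 98.80 g; glass = 241.7 g; yield = 70.98%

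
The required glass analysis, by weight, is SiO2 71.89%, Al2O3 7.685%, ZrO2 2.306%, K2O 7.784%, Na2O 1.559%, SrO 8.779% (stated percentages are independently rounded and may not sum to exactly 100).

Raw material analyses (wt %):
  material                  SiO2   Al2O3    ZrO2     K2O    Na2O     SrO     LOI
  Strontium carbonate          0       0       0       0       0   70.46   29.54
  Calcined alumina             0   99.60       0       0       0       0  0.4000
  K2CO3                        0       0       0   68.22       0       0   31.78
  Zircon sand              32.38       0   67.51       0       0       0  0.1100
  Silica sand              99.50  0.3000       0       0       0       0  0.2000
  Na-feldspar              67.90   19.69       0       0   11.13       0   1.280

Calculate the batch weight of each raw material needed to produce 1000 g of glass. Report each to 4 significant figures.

Batch per 1000 g glass:
  Strontium carbonate: 124.6 g
  Calcined alumina: 47.61 g
  K2CO3: 114.1 g
  Zircon sand: 34.16 g
  Silica sand: 615.8 g
  Na-feldspar: 140.1 g
Total batch = 1076 g; LOI loss = 76.32 g; yield = 92.91%

Values along the way are displayed rounded to four significant digits at each printed step; exact precision is held through every step; each reported value takes exactly one rounding; the derived quantities, including glass mass, LOI, the six compositions, totals, the yield, are rebuilt starting from the weights for 1000 g of glass at exact precision, as set out in the problem or the answer.
Target masses of each oxide per 1000 g glass:
  SiO2: 71.89% × 1000 = 718.9 g
  Al2O3: 7.685% × 1000 = 76.85 g
  ZrO2: 2.306% × 1000 = 23.06 g
  K2O: 7.784% × 1000 = 77.84 g
  Na2O: 1.559% × 1000 = 15.59 g
  SrO: 8.779% × 1000 = 87.79 g
Mass-balance tally per oxide given the weights on record, on the stated basis (each sum matches its target mass once rounding is allowed for):
  SiO2: 34.16·0.3238 + 615.8·0.9950 + 140.1·0.6790 = 718.9 g (target 718.9 g)
  Al2O3: 47.61·0.9960 + 615.8·0.003000 + 140.1·0.1969 = 76.85 g (target 76.85 g)
  ZrO2: 34.16·0.6751 = 23.06 g (target 23.06 g)
  K2O: 114.1·0.6822 = 77.84 g (target 77.84 g)
  Na2O: 140.1·0.1113 = 15.59 g (target 15.59 g)
  SrO: 124.6·0.7046 = 87.79 g (target 87.79 g)
Auditing the glass mass value: batch Σ − ignition loss = 1000 g (summing oxide targets gives 1000 g; with the basis standing at 1000 g — rounding explains the deltas).
Batch grand total — Σ batch = 1076 g; LOI loss = Σ batch·LOI = 76.32 g; as yield: glass ÷ batch → 92.91%.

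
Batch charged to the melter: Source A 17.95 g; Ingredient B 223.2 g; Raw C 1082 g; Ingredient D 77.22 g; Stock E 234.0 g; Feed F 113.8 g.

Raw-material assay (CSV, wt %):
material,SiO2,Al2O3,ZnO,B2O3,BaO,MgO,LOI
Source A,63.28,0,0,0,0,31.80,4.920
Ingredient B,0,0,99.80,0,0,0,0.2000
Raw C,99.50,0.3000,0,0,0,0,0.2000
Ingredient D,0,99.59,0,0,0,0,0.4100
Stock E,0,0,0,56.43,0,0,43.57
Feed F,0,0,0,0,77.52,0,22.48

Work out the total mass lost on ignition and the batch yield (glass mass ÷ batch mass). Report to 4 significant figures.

LOI loss = 131.3 g; glass = 1617 g; yield = 92.49%

Working values are printed rounded off to 4 significant digits between the steps. The working math keeps full float precision at all times; a single rounding produces every reported result. The derived quantities (glass mass, the yield, the six compositions, totals, ignition loss) are computed using the weight values for 1617 g of glass in full float precision exactly as shown in the question or the answer.
Each material's LOI contribution:
  Source A: 17.95 × 0.04920 = 0.8831 g
  Ingredient B: 223.2 × 0.002000 = 0.4464 g
  Raw C: 1082 × 0.002000 = 2.164 g
  Ingredient D: 77.22 × 0.004100 = 0.3166 g
  Stock E: 234.0 × 0.4357 = 102.0 g
  Feed F: 113.8 × 0.2248 = 25.58 g
Total LOI = 131.3 g
Glass = batch − LOI = 1748 − 131.3 = 1617 g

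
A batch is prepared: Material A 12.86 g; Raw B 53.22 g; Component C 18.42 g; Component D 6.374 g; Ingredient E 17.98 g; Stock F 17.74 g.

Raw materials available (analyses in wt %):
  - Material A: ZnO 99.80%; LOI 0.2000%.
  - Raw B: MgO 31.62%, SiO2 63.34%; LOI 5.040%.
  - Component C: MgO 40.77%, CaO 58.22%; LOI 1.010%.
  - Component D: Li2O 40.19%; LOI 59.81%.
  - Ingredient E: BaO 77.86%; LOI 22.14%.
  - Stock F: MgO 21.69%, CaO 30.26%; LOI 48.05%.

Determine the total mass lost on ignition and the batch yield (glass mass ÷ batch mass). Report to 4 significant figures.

LOI loss = 19.21 g; glass = 107.4 g; yield = 84.82%

Rounding to four significant figures governs each in-between result as printed; full float precision is kept throughout; every reported figure includes exactly one rounding; derived quantities (ignition loss, yield, net glass mass, totals, six oxide percentages) are re-derived at full precision from the weighed amounts per 107.4 g of glass, exactly as shown in either problem or answer.
Ignition loss by material:
  Material A: 12.86 × 0.002000 = 0.02572 g
  Raw B: 53.22 × 0.05040 = 2.682 g
  Component C: 18.42 × 0.01010 = 0.1860 g
  Component D: 6.374 × 0.5981 = 3.812 g
  Ingredient E: 17.98 × 0.2214 = 3.981 g
  Stock F: 17.74 × 0.4805 = 8.524 g
Total LOI = 19.21 g
Glass = batch − LOI = 126.6 − 19.21 = 107.4 g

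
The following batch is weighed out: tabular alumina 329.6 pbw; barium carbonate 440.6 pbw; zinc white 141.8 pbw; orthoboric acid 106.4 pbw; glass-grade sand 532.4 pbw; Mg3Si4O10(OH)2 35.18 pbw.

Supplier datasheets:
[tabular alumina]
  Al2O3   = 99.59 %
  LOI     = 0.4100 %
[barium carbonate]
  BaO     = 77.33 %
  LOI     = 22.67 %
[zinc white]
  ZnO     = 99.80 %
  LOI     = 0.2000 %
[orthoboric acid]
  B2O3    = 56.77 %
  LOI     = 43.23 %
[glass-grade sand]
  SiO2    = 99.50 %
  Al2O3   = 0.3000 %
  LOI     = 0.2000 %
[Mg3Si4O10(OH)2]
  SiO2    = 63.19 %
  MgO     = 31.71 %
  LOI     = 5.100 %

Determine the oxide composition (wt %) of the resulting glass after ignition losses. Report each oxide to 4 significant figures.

Glass mass = 1436 pbw (batch 1586 − LOI 150.4).
Composition: SiO2 38.45%, ZnO 9.858%, BaO 23.73%, B2O3 4.208%, Al2O3 22.98%, MgO 0.7771%

In-progress results are printed, with 4-significant-digit rounding, on the page — each numeric step carries full float precision end to end; every reported figure includes exactly one rounding — the derived quantities (glass mass, totals, ignition loss, the yield, the six compositions) are re-derived from the batch weights for 1436 pbw of glass at exact precision, as set out in problem or answer.
What the batch supplies per oxide:
  SiO2: 532.4·0.9950 + 35.18·0.6319 = 552.0 pbw
  ZnO: 141.8·0.9980 = 141.5 pbw
  BaO: 440.6·0.7733 = 340.7 pbw
  B2O3: 106.4·0.5677 = 60.40 pbw
  Al2O3: 329.6·0.9959 + 532.4·0.003000 = 329.8 pbw
  MgO: 35.18·0.3171 = 11.16 pbw
LOI: 329.6·0.004100 + 440.6·0.2267 + 141.8·0.002000 + 106.4·0.4323 + 532.4·0.002000 + 35.18·0.05100 = 150.4 pbw
Net of LOI, the glass mass = 1586 − 150.4 = 1436 pbw (= Σ oxide masses)
oxide / glass × 100 gives the wt %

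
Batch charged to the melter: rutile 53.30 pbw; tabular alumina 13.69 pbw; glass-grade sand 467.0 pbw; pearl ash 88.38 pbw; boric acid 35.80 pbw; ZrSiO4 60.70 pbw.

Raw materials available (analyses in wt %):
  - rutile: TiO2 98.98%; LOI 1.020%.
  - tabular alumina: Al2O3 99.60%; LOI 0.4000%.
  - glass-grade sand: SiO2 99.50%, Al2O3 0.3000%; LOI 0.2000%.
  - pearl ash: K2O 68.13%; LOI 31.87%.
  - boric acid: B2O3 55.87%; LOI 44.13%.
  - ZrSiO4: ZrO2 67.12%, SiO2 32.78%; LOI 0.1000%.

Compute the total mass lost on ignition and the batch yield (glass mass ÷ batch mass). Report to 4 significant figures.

LOI loss = 45.56 pbw; glass = 673.3 pbw; yield = 93.66%

Each numeric step maintains full precision from start to finish; working values are displayed rounded to four significant digits in the printout. Each reported number takes just one rounding. The derived quantities are rebuilt in exact precision (six oxide percentages, ignition loss, net glass mass, the yield, totals) from the weighed amounts at 673.3 pbw of glass as written in either problem or answer.
Loss on ignition, line by line:
  rutile: 53.30 × 0.01020 = 0.5437 pbw
  tabular alumina: 13.69 × 0.004000 = 0.05476 pbw
  glass-grade sand: 467.0 × 0.002000 = 0.9340 pbw
  pearl ash: 88.38 × 0.3187 = 28.17 pbw
  boric acid: 35.80 × 0.4413 = 15.80 pbw
  ZrSiO4: 60.70 × 0.001000 = 0.06070 pbw
Total LOI = 45.56 pbw
Glass = batch − LOI = 718.9 − 45.56 = 673.3 pbw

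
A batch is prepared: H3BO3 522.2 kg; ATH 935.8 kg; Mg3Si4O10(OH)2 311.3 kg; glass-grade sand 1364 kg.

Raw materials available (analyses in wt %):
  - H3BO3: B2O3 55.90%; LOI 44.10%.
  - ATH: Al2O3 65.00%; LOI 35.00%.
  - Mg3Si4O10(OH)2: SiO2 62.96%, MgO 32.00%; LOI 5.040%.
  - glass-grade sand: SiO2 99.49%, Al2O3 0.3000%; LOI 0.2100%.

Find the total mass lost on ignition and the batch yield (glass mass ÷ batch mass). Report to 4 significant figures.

LOI loss = 576.4 kg; glass = 2557 kg; yield = 81.60%

The working math maintains full float precision at every stage; the intermediate values are shown with 4-significant-digit rounding in the printout — exactly one rounding goes into each reported number. All derived quantities, which include the yield, ignition loss, four oxide percentages, totals, glass mass, are re-derived at exact precision, as quoted within the problem or the answer, starting from the weights per 2557 kg of glass.
Per-material ignition loss:
  H3BO3: 522.2 × 0.4410 = 230.3 kg
  ATH: 935.8 × 0.3500 = 327.5 kg
  Mg3Si4O10(OH)2: 311.3 × 0.05040 = 15.69 kg
  glass-grade sand: 1364 × 0.002100 = 2.864 kg
Total LOI = 576.4 kg
Glass = batch − LOI = 3133 − 576.4 = 2557 kg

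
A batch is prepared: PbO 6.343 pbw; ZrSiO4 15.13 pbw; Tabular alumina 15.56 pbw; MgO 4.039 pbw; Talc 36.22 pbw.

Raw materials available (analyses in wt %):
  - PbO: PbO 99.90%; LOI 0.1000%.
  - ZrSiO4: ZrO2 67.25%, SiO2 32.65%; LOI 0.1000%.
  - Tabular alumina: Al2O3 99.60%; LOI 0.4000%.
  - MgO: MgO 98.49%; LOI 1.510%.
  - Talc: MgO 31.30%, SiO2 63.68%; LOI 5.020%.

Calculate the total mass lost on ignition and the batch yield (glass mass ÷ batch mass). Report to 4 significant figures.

Each numeric step holds full precision at every stage; mid-chain values are printed rounded to four significant figures in the printout — exactly one rounding is applied to each reported value — the derived quantities, including net glass mass, ignition loss, five oxide percentages, totals, yield, are computed from the weighed amounts per 75.33 pbw of glass at full float precision, exactly as shown in the question or the answer.
LOI of each material in turn:
  PbO: 6.343 × 0.001000 = 0.006343 pbw
  ZrSiO4: 15.13 × 0.001000 = 0.01513 pbw
  Tabular alumina: 15.56 × 0.004000 = 0.06224 pbw
  MgO: 4.039 × 0.01510 = 0.06099 pbw
  Talc: 36.22 × 0.05020 = 1.818 pbw
Total LOI = 1.963 pbw
Glass = batch − LOI = 77.29 − 1.963 = 75.33 pbw

LOI loss = 1.963 pbw; glass = 75.33 pbw; yield = 97.46%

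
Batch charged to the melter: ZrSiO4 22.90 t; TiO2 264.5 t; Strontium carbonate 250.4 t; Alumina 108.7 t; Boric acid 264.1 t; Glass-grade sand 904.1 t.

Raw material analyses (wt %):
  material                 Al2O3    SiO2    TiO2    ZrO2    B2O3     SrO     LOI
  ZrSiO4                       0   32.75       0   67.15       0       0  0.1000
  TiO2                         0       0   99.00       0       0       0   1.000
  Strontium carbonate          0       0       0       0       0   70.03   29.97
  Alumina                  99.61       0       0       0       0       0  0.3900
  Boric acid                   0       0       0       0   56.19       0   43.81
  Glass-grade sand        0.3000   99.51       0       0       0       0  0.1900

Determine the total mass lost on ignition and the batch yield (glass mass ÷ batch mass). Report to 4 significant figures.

LOI loss = 195.6 t; glass = 1619 t; yield = 89.22%

Every computation keeps full float precision at all times — in-progress results appear (rounded to 4 significant figures) alongside each step — each reported value receives exactly one rounding; the derived quantities are rebuilt using the weight values for 1619 t of glass in full precision (LOI, the totals, the six compositions, the yield, net glass mass), as written in problem or answer.
Ignition loss by material:
  ZrSiO4: 22.90 × 0.001000 = 0.02290 t
  TiO2: 264.5 × 0.01000 = 2.645 t
  Strontium carbonate: 250.4 × 0.2997 = 75.04 t
  Alumina: 108.7 × 0.003900 = 0.4239 t
  Boric acid: 264.1 × 0.4381 = 115.7 t
  Glass-grade sand: 904.1 × 0.001900 = 1.718 t
Total LOI = 195.6 t
Glass = batch − LOI = 1815 − 195.6 = 1619 t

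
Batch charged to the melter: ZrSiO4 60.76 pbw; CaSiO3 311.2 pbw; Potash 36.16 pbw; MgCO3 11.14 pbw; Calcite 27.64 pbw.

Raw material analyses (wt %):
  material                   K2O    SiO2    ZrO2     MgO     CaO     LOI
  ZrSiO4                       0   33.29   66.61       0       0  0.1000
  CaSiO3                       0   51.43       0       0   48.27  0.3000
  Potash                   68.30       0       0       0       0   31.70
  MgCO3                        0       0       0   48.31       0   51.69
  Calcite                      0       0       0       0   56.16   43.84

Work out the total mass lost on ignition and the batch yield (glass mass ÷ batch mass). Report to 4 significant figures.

LOI loss = 30.33 pbw; glass = 416.6 pbw; yield = 93.21%

All arithmetic carries exact precision end to end — working values are printed with 4-significant-digit rounding in the printout; exactly one rounding lands on every reported value. All derived quantities (the yield, five oxide percentages, ignition loss, glass mass, the totals) are re-derived using the weight values at 416.6 pbw of glass in full precision exactly as shown in problem or answer.
Loss on ignition, line by line:
  ZrSiO4: 60.76 × 0.001000 = 0.06076 pbw
  CaSiO3: 311.2 × 0.003000 = 0.9336 pbw
  Potash: 36.16 × 0.3170 = 11.46 pbw
  MgCO3: 11.14 × 0.5169 = 5.758 pbw
  Calcite: 27.64 × 0.4384 = 12.12 pbw
Total LOI = 30.33 pbw
Glass = batch − LOI = 446.9 − 30.33 = 416.6 pbw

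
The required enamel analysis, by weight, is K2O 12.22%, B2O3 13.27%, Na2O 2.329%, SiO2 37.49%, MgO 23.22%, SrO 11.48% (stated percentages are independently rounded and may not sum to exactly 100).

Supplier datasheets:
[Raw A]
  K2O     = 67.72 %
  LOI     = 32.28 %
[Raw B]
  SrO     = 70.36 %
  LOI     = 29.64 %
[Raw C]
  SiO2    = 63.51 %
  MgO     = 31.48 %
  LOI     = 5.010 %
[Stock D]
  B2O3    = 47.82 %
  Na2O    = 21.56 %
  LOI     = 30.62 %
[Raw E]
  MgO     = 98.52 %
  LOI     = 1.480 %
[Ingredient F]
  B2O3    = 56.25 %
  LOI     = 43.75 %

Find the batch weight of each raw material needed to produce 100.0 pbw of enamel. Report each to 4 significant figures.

Batch per 100.0 pbw enamel:
  Raw A: 18.04 pbw
  Raw B: 16.32 pbw
  Raw C: 59.03 pbw
  Stock D: 10.80 pbw
  Raw E: 4.707 pbw
  Ingredient F: 14.41 pbw
Total batch = 123.3 pbw; LOI loss = 23.30 pbw; yield = 81.10%

Values along the way are displayed, with 4-significant-figure rounding, in the printout. All arithmetic carries full precision end to end; every reported number undergoes a single rounding. The derived quantities (the six compositions, yield, net glass mass, totals, ignition loss) are rebuilt starting from the weights for 100.0 pbw of glass at exact precision, as they appear in either problem or answer.
Oxide mass targets, per 100.0 pbw enamel:
  K2O: 12.22% × 100.0 = 12.22 pbw
  B2O3: 13.27% × 100.0 = 13.27 pbw
  Na2O: 2.329% × 100.0 = 2.329 pbw
  SiO2: 37.49% × 100.0 = 37.49 pbw
  MgO: 23.22% × 100.0 = 23.22 pbw
  SrO: 11.48% × 100.0 = 11.48 pbw
Sums-versus-targets review applying the batch weights above, on the stated basis (sums match the target masses modulo rounding of the values):
  K2O: 18.04·0.6772 = 12.22 pbw (target 12.22 pbw)
  B2O3: 10.80·0.4782 + 14.41·0.5625 = 13.27 pbw (target 13.27 pbw)
  Na2O: 10.80·0.2156 = 2.328 pbw (target 2.329 pbw)
  SiO2: 59.03·0.6351 = 37.49 pbw (target 37.49 pbw)
  MgO: 59.03·0.3148 + 4.707·0.9852 = 23.22 pbw (target 23.22 pbw)
  SrO: 16.32·0.7036 = 11.48 pbw (target 11.48 pbw)
Glass-mass sanity pass: batch total minus LOI = 100.0 pbw (summing oxide targets gives 100.0 pbw; with the basis standing at 100.0 pbw — rounding explains the deltas).
Total batch = Σ batch = 123.3 pbw; LOI loss = Σ batch·LOI = 23.30 pbw; yield: glass divided by total = 81.10%.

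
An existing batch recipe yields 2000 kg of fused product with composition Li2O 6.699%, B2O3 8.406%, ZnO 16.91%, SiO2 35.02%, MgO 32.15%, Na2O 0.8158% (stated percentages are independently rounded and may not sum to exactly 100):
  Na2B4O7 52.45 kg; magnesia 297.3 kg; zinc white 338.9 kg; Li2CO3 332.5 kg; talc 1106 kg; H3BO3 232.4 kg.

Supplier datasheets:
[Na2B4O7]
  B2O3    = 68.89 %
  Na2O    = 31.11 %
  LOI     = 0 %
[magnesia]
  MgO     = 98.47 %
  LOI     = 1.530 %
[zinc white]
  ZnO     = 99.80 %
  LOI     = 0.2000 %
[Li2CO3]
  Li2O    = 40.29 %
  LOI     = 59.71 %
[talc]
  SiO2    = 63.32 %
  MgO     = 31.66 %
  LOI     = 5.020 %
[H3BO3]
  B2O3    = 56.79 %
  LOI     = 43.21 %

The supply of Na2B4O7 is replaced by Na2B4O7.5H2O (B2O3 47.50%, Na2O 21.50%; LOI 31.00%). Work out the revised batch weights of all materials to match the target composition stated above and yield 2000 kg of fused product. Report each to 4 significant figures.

Revised batch per 2000 kg fused product:
  Na2B4O7.5H2O: 75.89 kg
  magnesia: 297.3 kg
  zinc white: 338.9 kg
  Li2CO3: 332.5 kg
  talc: 1106 kg
  H3BO3: 232.6 kg
Total batch = 2383 kg; LOI loss = 383.3 kg

Intermediates are displayed rounded to 4 significant figures across the worked steps; full precision is held end to end. A single rounding finalizes each reported figure; all derived quantities (the six compositions, the totals, the yield, net glass mass, LOI) are re-derived in exact precision from the batch weights on 2000 kg of glass precisely as stated by the problem or the answer.
The oxide mass targets at 2000 kg fused product:
  Li2O: 6.699% × 2000 = 134.0 kg
  B2O3: 8.406% × 2000 = 168.1 kg
  ZnO: 16.91% × 2000 = 338.2 kg
  SiO2: 35.02% × 2000 = 700.4 kg
  MgO: 32.15% × 2000 = 643.0 kg
  Na2O: 0.8158% × 2000 = 16.32 kg
Sums-versus-targets review from the weights as reported, per the basis as stated (sums match the target masses inside rounding margins):
  Li2O: 332.5·0.4029 = 134.0 kg (target 134.0 kg)
  B2O3: 75.89·0.4750 + 232.6·0.5679 = 168.1 kg (target 168.1 kg)
  ZnO: 338.9·0.9980 = 338.2 kg (target 338.2 kg)
  SiO2: 1106·0.6332 = 700.3 kg (target 700.4 kg)
  MgO: 297.3·0.9847 + 1106·0.3166 = 642.9 kg (target 643.0 kg)
  Na2O: 75.89·0.2150 = 16.32 kg (target 16.32 kg)
The glass-mass cross-check: batch total minus LOI = 2000 kg (per-oxide target masses sum to 2000 kg; the stated basis being 2000 kg — a pure rounding effect).
Whole-batch sum: Σ batch = 2383 kg; ignition loss, Σ(batch × LOI) = 383.3 kg; yield, glass over the total, = 83.92%.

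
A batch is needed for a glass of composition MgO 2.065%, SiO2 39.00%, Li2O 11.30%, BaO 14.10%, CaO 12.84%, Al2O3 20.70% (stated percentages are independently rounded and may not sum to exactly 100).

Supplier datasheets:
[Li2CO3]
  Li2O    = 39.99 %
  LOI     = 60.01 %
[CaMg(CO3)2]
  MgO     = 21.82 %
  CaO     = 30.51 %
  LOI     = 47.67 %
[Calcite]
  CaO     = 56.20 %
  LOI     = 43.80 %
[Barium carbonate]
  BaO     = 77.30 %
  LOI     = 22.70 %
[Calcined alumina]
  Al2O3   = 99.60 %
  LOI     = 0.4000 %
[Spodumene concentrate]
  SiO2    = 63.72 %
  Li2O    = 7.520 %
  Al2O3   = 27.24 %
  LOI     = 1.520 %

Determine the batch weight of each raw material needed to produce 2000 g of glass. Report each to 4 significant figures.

Intermediates appear (rounded to 4 significant digits) in the working; all internal work carries exact precision all the way through. Every reported figure is rounded a single time — derived quantities (yield, glass mass, ignition loss, totals, six oxide percentages) are computed in full precision starting from the weights at 2000 g of glass, as they appear in either problem or answer.
Oxide-by-oxide targets in 2000 g glass:
  MgO: 2.065% × 2000 = 41.30 g
  SiO2: 39.00% × 2000 = 780.0 g
  Li2O: 11.30% × 2000 = 226.0 g
  BaO: 14.10% × 2000 = 282.0 g
  CaO: 12.84% × 2000 = 256.8 g
  Al2O3: 20.70% × 2000 = 414.0 g
Per-oxide balance check per the reported batch figures, relative to the basis at hand (every target is met by its sum up to rounding of the answer):
  MgO: 189.3·0.2182 = 41.31 g (target 41.30 g)
  SiO2: 1224·0.6372 = 779.9 g (target 780.0 g)
  Li2O: 335.0·0.3999 + 1224·0.07520 = 226.0 g (target 226.0 g)
  BaO: 364.8·0.7730 = 282.0 g (target 282.0 g)
  CaO: 189.3·0.3051 + 354.2·0.5620 = 256.8 g (target 256.8 g)
  Al2O3: 80.88·0.9960 + 1224·0.2724 = 414.0 g (target 414.0 g)
Glass-mass closure: Σ batch − LOI loss = 2000 g (oxide target masses add up to 2000 g; basis as stated: 2000 g — rounding explains the deltas).
Adding the batch up: Σ batch = 2548 g; Σ batch·LOI gives LOI loss = 548.2 g; yield = glass ÷ total batch = 78.49%.

Batch per 2000 g glass:
  Li2CO3: 335.0 g
  CaMg(CO3)2: 189.3 g
  Calcite: 354.2 g
  Barium carbonate: 364.8 g
  Calcined alumina: 80.88 g
  Spodumene concentrate: 1224 g
Total batch = 2548 g; LOI loss = 548.2 g; yield = 78.49%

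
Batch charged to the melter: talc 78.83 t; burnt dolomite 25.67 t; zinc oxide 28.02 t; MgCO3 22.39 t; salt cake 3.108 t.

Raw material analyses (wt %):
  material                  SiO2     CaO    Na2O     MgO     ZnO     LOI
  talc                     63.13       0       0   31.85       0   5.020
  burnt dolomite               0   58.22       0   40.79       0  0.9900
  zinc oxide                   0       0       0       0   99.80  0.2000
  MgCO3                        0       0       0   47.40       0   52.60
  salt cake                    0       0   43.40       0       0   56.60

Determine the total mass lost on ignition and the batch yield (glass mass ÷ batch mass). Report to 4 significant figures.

LOI loss = 17.80 t; glass = 140.2 t; yield = 88.73%

The working math holds full float precision through every step — values along the way are shown rounded to four significant digits at each printed step. Each reported number is rounded exactly once; all derived quantities (the totals, the five compositions, yield, glass mass, LOI) are computed at full precision from the batch weights for 140.2 t of glass as set out in either problem or answer.
Material-by-material LOI:
  talc: 78.83 × 0.05020 = 3.957 t
  burnt dolomite: 25.67 × 0.009900 = 0.2541 t
  zinc oxide: 28.02 × 0.002000 = 0.05604 t
  MgCO3: 22.39 × 0.5260 = 11.78 t
  salt cake: 3.108 × 0.5660 = 1.759 t
Total LOI = 17.80 t
Glass = batch − LOI = 158.0 − 17.80 = 140.2 t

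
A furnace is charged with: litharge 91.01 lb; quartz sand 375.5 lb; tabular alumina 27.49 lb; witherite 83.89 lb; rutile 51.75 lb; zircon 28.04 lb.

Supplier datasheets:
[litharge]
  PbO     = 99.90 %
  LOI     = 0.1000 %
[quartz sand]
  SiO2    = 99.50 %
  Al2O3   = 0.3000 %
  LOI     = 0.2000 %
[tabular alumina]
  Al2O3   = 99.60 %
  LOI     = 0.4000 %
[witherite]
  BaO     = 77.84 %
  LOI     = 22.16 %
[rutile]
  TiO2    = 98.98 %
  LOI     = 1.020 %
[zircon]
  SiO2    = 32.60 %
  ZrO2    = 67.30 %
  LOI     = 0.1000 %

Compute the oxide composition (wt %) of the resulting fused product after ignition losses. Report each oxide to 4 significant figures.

Glass mass = 637.6 lb (batch 657.7 − LOI 20.10).
Composition: SiO2 60.03%, PbO 14.26%, Al2O3 4.471%, BaO 10.24%, ZrO2 2.960%, TiO2 8.034%

The intermediate values are shown rounded to four significant figures when written out — all internal work runs at full precision in all steps. Every reported figure is rounded just once — the derived quantities (the yield, ignition loss, the six compositions, the totals, glass mass) are computed at full float precision using the weight values per 637.6 lb of glass exactly as shown in either problem or answer.
Oxide masses out of the charge:
  SiO2: 375.5·0.9950 + 28.04·0.3260 = 382.8 lb
  PbO: 91.01·0.9990 = 90.92 lb
  Al2O3: 375.5·0.003000 + 27.49·0.9960 = 28.51 lb
  BaO: 83.89·0.7784 = 65.30 lb
  ZrO2: 28.04·0.6730 = 18.87 lb
  TiO2: 51.75·0.9898 = 51.22 lb
LOI: 91.01·0.001000 + 375.5·0.002000 + 27.49·0.004000 + 83.89·0.2216 + 51.75·0.01020 + 28.04·0.001000 = 20.10 lb
Glass = total batch minus LOI = 657.7 − 20.10 = 637.6 lb (equal to the oxide-mass sum)
wt % = 100 × oxide mass / glass mass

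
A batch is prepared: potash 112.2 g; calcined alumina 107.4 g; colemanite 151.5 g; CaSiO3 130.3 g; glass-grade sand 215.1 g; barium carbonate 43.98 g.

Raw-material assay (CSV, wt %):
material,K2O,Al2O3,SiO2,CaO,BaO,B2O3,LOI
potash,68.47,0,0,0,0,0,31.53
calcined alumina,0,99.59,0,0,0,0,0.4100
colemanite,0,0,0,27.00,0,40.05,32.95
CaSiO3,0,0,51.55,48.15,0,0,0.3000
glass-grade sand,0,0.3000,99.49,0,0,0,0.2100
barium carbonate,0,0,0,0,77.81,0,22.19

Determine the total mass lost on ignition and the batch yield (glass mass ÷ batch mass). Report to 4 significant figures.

All arithmetic carries full float precision from start to finish; in-progress results appear, with 4-significant-figure rounding, at each printed step; every reported value undergoes a single rounding — derived quantities (the yield, glass mass, LOI, six oxide percentages, totals) are rebuilt starting from the weights per 664.1 g of glass at exact precision as they appear in problem or answer.
Material-by-material LOI:
  potash: 112.2 × 0.3153 = 35.38 g
  calcined alumina: 107.4 × 0.004100 = 0.4403 g
  colemanite: 151.5 × 0.3295 = 49.92 g
  CaSiO3: 130.3 × 0.003000 = 0.3909 g
  glass-grade sand: 215.1 × 0.002100 = 0.4517 g
  barium carbonate: 43.98 × 0.2219 = 9.759 g
Total LOI = 96.34 g
Glass = batch − LOI = 760.5 − 96.34 = 664.1 g

LOI loss = 96.34 g; glass = 664.1 g; yield = 87.33%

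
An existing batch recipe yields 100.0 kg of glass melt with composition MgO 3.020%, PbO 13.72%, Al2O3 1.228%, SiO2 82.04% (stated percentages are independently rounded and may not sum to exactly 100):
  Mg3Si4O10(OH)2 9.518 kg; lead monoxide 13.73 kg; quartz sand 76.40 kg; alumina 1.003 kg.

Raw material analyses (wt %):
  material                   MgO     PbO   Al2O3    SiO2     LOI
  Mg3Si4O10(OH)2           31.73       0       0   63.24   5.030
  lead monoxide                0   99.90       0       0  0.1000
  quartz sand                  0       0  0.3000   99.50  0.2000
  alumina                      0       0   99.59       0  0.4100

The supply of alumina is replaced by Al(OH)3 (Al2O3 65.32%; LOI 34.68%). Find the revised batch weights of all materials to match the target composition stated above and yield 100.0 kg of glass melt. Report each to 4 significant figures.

Revised batch per 100.0 kg glass melt:
  Mg3Si4O10(OH)2: 9.518 kg
  lead monoxide: 13.73 kg
  quartz sand: 76.40 kg
  Al(OH)3: 1.529 kg
Total batch = 101.2 kg; LOI loss = 1.176 kg

Every computation maintains full float precision throughout — mid-chain values appear rounded off to 4 significant figures between the steps — a single rounding finalizes each reported number — all derived quantities, including the totals, the yield, glass mass, the four compositions, LOI, are recomputed using the weight values per 100.0 kg of glass at full precision precisely as stated by either problem or answer.
Oxide-by-oxide targets in 100.0 kg glass melt:
  MgO: 3.020% × 100.0 = 3.020 kg
  PbO: 13.72% × 100.0 = 13.72 kg
  Al2O3: 1.228% × 100.0 = 1.228 kg
  SiO2: 82.04% × 100.0 = 82.04 kg
Oxide-by-oxide audit from the weights as reported, under the basis named above (target by target, the sums agree net of answer rounding effects):
  MgO: 9.518·0.3173 = 3.020 kg (target 3.020 kg)
  PbO: 13.73·0.9990 = 13.72 kg (target 13.72 kg)
  Al2O3: 76.40·0.003000 + 1.529·0.6532 = 1.228 kg (target 1.228 kg)
  SiO2: 9.518·0.6324 + 76.40·0.9950 = 82.04 kg (target 82.04 kg)
Consistency of the glass mass: total batch − LOI = 100.0 kg (summing oxide targets gives 100.0 kg; versus the stated basis of 100.0 kg — differing by rounding only).
Summing the batch: Σ batch = 101.2 kg; LOI removed, Σ of batch·LOI: 1.176 kg; the yield ratio, glass ÷ batch: 98.84%.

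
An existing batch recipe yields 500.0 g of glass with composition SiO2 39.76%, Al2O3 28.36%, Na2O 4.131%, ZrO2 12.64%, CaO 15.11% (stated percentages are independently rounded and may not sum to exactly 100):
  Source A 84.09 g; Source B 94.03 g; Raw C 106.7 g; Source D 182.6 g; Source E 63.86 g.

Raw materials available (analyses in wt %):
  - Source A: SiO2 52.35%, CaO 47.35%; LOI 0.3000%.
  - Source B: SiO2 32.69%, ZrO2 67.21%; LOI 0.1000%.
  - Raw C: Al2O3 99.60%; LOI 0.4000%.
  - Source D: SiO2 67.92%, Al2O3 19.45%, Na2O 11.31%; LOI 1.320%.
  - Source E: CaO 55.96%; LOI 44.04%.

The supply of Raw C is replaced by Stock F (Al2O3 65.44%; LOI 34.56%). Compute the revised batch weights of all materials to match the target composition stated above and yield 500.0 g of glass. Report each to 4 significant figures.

Revised batch per 500.0 g glass:
  Source A: 84.09 g
  Source B: 94.03 g
  Stock F: 162.4 g
  Source D: 182.6 g
  Source E: 63.86 g
Total batch = 587.0 g; LOI loss = 87.01 g

The whole derivation holds full float precision through the solve; in-progress results are displayed rounded to four significant digits at each printed step; every reported figure is rounded once only. The derived quantities, including five oxide percentages, LOI, totals, glass mass, the yield, are recomputed from the weighed amounts at 500.0 g of glass at exact precision as given in the problem or answer text.
The oxide mass targets at 500.0 g glass:
  SiO2: 39.76% × 500.0 = 198.8 g
  Al2O3: 28.36% × 500.0 = 141.8 g
  Na2O: 4.131% × 500.0 = 20.66 g
  ZrO2: 12.64% × 500.0 = 63.20 g
  CaO: 15.11% × 500.0 = 75.55 g
Checking each oxide sum working from each reported weight, for the quoted basis mass (target by target, the sums agree once rounding is allowed for):
  SiO2: 84.09·0.5235 + 94.03·0.3269 + 182.6·0.6792 = 198.8 g (target 198.8 g)
  Al2O3: 162.4·0.6544 + 182.6·0.1945 = 141.8 g (target 141.8 g)
  Na2O: 182.6·0.1131 = 20.65 g (target 20.66 g)
  ZrO2: 94.03·0.6721 = 63.20 g (target 63.20 g)
  CaO: 84.09·0.4735 + 63.86·0.5596 = 75.55 g (target 75.55 g)
Glass-mass sanity pass: batch total minus LOI = 500.0 g (summing oxide targets gives 500.0 g; versus the stated basis of 500.0 g — any gap is answer rounding).
Batch grand total — Σ batch = 587.0 g; ignition loss, Σ(batch × LOI) = 87.01 g; yield = glass ÷ total batch = 85.18%.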